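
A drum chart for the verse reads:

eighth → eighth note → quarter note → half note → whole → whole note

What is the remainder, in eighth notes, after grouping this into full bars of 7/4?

One bar of 7/4 = 14 eighth notes.
Working in eighth notes: eighth = 1; eighth note = 1; quarter note = 2; half note = 4; whole = 8; whole note = 8.
Total: 1 + 1 + 2 + 4 + 8 + 8 = 24.
24 ÷ 14 = 1 complete bar with 10 eighth notes remaining.

10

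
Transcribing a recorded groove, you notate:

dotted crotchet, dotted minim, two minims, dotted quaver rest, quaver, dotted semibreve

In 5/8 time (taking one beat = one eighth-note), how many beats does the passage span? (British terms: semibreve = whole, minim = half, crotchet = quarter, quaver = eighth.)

One eighth-note beat = 2 sixteenth notes.
Express everything in sixteenth notes: dotted crotchet = 6; dotted minim = 12; minim = 8; minim = 8; dotted quaver rest = 3; quaver = 2; dotted semibreve = 24.
Sum: 6 + 12 + 8 + 8 + 3 + 2 + 24 = 63.
63 ÷ 2 = 31.5 beats.

31.5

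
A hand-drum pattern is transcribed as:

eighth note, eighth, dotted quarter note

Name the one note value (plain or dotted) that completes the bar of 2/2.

The bar of 2/2 = 8 eighth notes.
Express everything in eighth notes: eighth note = 1; eighth = 1; dotted quarter note = 3.
Adding: 1 + 1 + 3 = 5.
Remaining: 8 − 5 = 3 eighth notes, which is a dotted quarter note.

dotted quarter note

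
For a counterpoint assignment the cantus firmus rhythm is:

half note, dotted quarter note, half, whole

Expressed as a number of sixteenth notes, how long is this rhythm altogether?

38

Each duration in sixteenth notes: half note = 8; dotted quarter note = 6; half = 8; whole = 16.
Altogether 8 + 6 + 8 + 16 = 38 sixteenth notes.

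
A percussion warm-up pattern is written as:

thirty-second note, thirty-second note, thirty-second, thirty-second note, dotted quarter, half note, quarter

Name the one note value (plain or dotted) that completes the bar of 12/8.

The bar of 12/8 = 48 thirty-second notes.
Express everything in thirty-second notes: thirty-second note = 1; thirty-second note = 1; thirty-second = 1; thirty-second note = 1; dotted quarter = 12; half note = 16; quarter = 8.
Altogether 1 + 1 + 1 + 1 + 12 + 16 + 8 = 40.
Remaining: 48 − 40 = 8 thirty-second notes, which is a quarter note.

quarter note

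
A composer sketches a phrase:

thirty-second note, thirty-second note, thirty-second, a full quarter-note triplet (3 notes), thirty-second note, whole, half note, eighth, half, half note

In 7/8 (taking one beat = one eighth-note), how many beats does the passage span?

One eighth-note beat = 4 thirty-second notes.
Express everything in thirty-second notes: thirty-second note = 1; thirty-second note = 1; thirty-second = 1; a full quarter-note triplet (3 notes) (three triplet quarters span one half) = 16; thirty-second note = 1; whole = 32; half note = 16; eighth = 4; half = 16; half note = 16.
Altogether 1 + 1 + 1 + 16 + 1 + 32 + 16 + 4 + 16 + 16 = 104.
104 ÷ 4 = 26 beats.

26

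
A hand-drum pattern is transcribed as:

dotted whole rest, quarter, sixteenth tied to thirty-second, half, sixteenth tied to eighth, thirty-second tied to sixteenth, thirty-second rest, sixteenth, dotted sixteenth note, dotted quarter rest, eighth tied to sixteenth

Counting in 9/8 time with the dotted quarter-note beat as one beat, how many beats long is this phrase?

One dotted quarter-note beat = 12 thirty-second notes.
Convert each value to thirty-second notes: dotted whole rest = 48; quarter = 8; sixteenth tied to thirty-second (sixteenth + thirty-second) = 3; half = 16; sixteenth tied to eighth (sixteenth + eighth) = 6; thirty-second tied to sixteenth (thirty-second + sixteenth) = 3; thirty-second rest = 1; sixteenth = 2; dotted sixteenth note = 3; dotted quarter rest = 12; eighth tied to sixteenth (eighth + sixteenth) = 6.
Adding: 48 + 8 + 3 + 16 + 6 + 3 + 1 + 2 + 3 + 12 + 6 = 108.
108 ÷ 12 = 9 beats.

9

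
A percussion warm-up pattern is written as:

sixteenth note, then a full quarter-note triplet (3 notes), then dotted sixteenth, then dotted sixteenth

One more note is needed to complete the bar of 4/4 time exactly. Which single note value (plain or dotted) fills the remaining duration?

The bar of 4/4 = 32 thirty-second notes.
Each duration in thirty-second notes: sixteenth note = 2; a full quarter-note triplet (3 notes) (three triplet quarters span one half) = 16; dotted sixteenth = 3; dotted sixteenth = 3.
Adding: 2 + 16 + 3 + 3 = 24.
Remaining: 32 − 24 = 8 thirty-second notes, which is a quarter note.

quarter note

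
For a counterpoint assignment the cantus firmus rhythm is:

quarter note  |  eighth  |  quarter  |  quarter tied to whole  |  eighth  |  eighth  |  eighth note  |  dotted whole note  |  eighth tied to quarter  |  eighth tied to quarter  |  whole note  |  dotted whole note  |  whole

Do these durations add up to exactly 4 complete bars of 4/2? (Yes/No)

Yes

One bar of 4/2 = 16 eighth notes, so 4 bars = 64.
Each duration in eighth notes: quarter note = 2; eighth = 1; quarter = 2; quarter tied to whole (quarter + whole) = 10; eighth = 1; eighth = 1; eighth note = 1; dotted whole note = 12; eighth tied to quarter (eighth + quarter) = 3; eighth tied to quarter (eighth + quarter) = 3; whole note = 8; dotted whole note = 12; whole = 8.
Altogether 2 + 1 + 2 + 10 + 1 + 1 + 1 + 12 + 3 + 3 + 8 + 12 + 8 = 64.
64 equals 64, so the answer is Yes.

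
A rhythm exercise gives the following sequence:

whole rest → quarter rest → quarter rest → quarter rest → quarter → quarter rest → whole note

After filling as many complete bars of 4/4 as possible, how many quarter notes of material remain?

1

One bar of 4/4 = 4 quarter notes.
Each duration in quarter notes: whole rest = 4; quarter rest = 1; quarter rest = 1; quarter rest = 1; quarter = 1; quarter rest = 1; whole note = 4.
Adding: 4 + 1 + 1 + 1 + 1 + 1 + 4 = 13.
13 ÷ 4 = 3 complete bars with 1 quarter note remaining.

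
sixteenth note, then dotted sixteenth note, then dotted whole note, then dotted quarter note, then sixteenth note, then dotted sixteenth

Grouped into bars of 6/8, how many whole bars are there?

One bar of 6/8 = 24 thirty-second notes.
In thirty-second notes: sixteenth note = 2; dotted sixteenth note = 3; dotted whole note = 48; dotted quarter note = 12; sixteenth note = 2; dotted sixteenth = 3.
Altogether 2 + 3 + 48 + 12 + 2 + 3 = 70.
70 ÷ 24 = 2 complete bars with 22 left over.

2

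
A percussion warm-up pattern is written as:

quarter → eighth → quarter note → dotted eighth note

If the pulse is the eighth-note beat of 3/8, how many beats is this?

6.5

One eighth-note beat = 2 sixteenth notes.
Convert each value to sixteenth notes: quarter = 4; eighth = 2; quarter note = 4; dotted eighth note = 3.
Total: 4 + 2 + 4 + 3 = 13.
13 ÷ 2 = 6.5 beats.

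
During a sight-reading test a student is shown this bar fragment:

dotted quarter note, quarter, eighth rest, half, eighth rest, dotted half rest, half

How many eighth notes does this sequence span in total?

21

Convert each value to eighth notes: dotted quarter note = 3; quarter = 2; eighth rest = 1; half = 4; eighth rest = 1; dotted half rest = 6; half = 4.
Total: 3 + 2 + 1 + 4 + 1 + 6 + 4 = 21 eighth notes.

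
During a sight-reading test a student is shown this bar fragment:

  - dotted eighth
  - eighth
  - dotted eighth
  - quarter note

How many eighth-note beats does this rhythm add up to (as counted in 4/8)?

One eighth-note beat = 2 sixteenth notes.
Working in sixteenth notes: dotted eighth = 3; eighth = 2; dotted eighth = 3; quarter note = 4.
Adding: 3 + 2 + 3 + 4 = 12.
12 ÷ 2 = 6 beats.

6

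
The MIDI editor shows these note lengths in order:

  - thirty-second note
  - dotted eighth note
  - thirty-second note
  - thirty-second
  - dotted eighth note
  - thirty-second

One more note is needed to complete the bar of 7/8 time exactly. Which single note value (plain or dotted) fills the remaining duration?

dotted quarter note

The bar of 7/8 = 28 thirty-second notes.
Convert each value to thirty-second notes: thirty-second note = 1; dotted eighth note = 6; thirty-second note = 1; thirty-second = 1; dotted eighth note = 6; thirty-second = 1.
Sum: 1 + 6 + 1 + 1 + 6 + 1 = 16.
Remaining: 28 − 16 = 12 thirty-second notes, which is a dotted quarter note.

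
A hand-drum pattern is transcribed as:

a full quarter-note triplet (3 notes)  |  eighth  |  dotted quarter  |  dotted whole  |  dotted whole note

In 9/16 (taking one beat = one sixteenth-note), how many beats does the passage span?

One sixteenth-note beat = 2 thirty-second notes.
In thirty-second notes: a full quarter-note triplet (3 notes) (three triplet quarters span one half) = 16; eighth = 4; dotted quarter = 12; dotted whole = 48; dotted whole note = 48.
Adding: 16 + 4 + 12 + 48 + 48 = 128.
128 ÷ 2 = 64 beats.

64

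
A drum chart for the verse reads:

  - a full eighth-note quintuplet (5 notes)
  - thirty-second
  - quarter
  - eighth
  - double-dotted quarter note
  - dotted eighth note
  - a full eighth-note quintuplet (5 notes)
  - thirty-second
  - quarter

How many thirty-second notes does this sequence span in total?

74

In thirty-second notes: a full eighth-note quintuplet (5 notes) (five quintuplet eighths span one half) = 16; thirty-second = 1; quarter = 8; eighth = 4; double-dotted quarter note = 14; dotted eighth note = 6; a full eighth-note quintuplet (5 notes) (five quintuplet eighths span one half) = 16; thirty-second = 1; quarter = 8.
Altogether 16 + 1 + 8 + 4 + 14 + 6 + 16 + 1 + 8 = 74 thirty-second notes.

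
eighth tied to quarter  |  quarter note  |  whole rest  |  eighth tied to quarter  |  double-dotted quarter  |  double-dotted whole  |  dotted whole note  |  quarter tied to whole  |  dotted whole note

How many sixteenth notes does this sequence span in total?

135

Working in sixteenth notes: eighth tied to quarter (eighth + quarter) = 6; quarter note = 4; whole rest = 16; eighth tied to quarter (eighth + quarter) = 6; double-dotted quarter = 7; double-dotted whole = 28; dotted whole note = 24; quarter tied to whole (quarter + whole) = 20; dotted whole note = 24.
Altogether 6 + 4 + 16 + 6 + 7 + 28 + 24 + 20 + 24 = 135 sixteenth notes.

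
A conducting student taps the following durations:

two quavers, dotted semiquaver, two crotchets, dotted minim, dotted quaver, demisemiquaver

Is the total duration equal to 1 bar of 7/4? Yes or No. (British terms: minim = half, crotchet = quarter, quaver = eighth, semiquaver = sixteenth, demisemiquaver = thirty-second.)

No

One bar of 7/4 = 56 thirty-second notes.
Working in thirty-second notes: quaver = 4; quaver = 4; dotted semiquaver = 3; crotchet = 8; crotchet = 8; dotted minim = 24; dotted quaver = 6; demisemiquaver = 1.
Sum: 4 + 4 + 3 + 8 + 8 + 24 + 6 + 1 = 58.
58 exceeds 56, so the answer is No.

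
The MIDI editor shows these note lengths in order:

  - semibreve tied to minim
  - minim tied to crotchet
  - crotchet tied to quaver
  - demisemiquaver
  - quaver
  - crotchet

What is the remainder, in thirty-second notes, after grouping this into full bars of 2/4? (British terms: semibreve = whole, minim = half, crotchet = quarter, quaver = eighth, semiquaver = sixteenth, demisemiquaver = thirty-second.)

1

One bar of 2/4 = 16 thirty-second notes.
Convert each value to thirty-second notes: semibreve tied to minim (semibreve + minim) = 48; minim tied to crotchet (minim + crotchet) = 24; crotchet tied to quaver (crotchet + quaver) = 12; demisemiquaver = 1; quaver = 4; crotchet = 8.
Altogether 48 + 24 + 12 + 1 + 4 + 8 = 97.
97 ÷ 16 = 6 complete bars with 1 thirty-second note remaining.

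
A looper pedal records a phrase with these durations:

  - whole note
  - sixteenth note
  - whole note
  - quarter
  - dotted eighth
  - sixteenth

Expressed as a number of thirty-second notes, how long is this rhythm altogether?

In thirty-second notes: whole note = 32; sixteenth note = 2; whole note = 32; quarter = 8; dotted eighth = 6; sixteenth = 2.
Adding: 32 + 2 + 32 + 8 + 6 + 2 = 82 thirty-second notes.

82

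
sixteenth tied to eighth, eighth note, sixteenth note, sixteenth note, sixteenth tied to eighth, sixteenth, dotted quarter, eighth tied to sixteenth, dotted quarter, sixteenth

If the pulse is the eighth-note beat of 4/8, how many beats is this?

13.5

One eighth-note beat = 2 sixteenth notes.
Convert each value to sixteenth notes: sixteenth tied to eighth (sixteenth + eighth) = 3; eighth note = 2; sixteenth note = 1; sixteenth note = 1; sixteenth tied to eighth (sixteenth + eighth) = 3; sixteenth = 1; dotted quarter = 6; eighth tied to sixteenth (eighth + sixteenth) = 3; dotted quarter = 6; sixteenth = 1.
Total: 3 + 2 + 1 + 1 + 3 + 1 + 6 + 3 + 6 + 1 = 27.
27 ÷ 2 = 13.5 beats.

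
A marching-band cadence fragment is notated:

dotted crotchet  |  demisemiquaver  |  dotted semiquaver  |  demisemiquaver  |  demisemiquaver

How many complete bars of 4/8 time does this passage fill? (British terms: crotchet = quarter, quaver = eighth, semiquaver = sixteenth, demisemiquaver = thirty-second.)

1

One bar of 4/8 = 16 thirty-second notes.
Convert each value to thirty-second notes: dotted crotchet = 12; demisemiquaver = 1; dotted semiquaver = 3; demisemiquaver = 1; demisemiquaver = 1.
Adding: 12 + 1 + 3 + 1 + 1 = 18.
18 ÷ 16 = 1 complete bar with 2 left over.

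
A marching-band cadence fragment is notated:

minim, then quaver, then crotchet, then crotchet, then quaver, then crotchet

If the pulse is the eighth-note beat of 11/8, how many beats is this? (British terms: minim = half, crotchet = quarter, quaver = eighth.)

12

One eighth-note beat = 2 sixteenth notes.
Express everything in sixteenth notes: minim = 8; quaver = 2; crotchet = 4; crotchet = 4; quaver = 2; crotchet = 4.
Adding: 8 + 2 + 4 + 4 + 2 + 4 = 24.
24 ÷ 2 = 12 beats.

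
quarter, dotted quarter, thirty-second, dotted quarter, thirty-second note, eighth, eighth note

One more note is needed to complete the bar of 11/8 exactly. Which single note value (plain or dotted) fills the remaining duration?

The bar of 11/8 = 44 thirty-second notes.
Working in thirty-second notes: quarter = 8; dotted quarter = 12; thirty-second = 1; dotted quarter = 12; thirty-second note = 1; eighth = 4; eighth note = 4.
Altogether 8 + 12 + 1 + 12 + 1 + 4 + 4 = 42.
Remaining: 44 − 42 = 2 thirty-second notes, which is a sixteenth note.

sixteenth note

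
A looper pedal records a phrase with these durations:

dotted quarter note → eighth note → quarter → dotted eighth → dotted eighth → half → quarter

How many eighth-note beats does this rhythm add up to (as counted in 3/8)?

15

One eighth-note beat = 2 sixteenth notes.
Express everything in sixteenth notes: dotted quarter note = 6; eighth note = 2; quarter = 4; dotted eighth = 3; dotted eighth = 3; half = 8; quarter = 4.
Total: 6 + 2 + 4 + 3 + 3 + 8 + 4 = 30.
30 ÷ 2 = 15 beats.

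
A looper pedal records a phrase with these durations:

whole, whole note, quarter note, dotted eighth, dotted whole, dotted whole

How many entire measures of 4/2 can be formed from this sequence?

One bar of 4/2 = 32 sixteenth notes.
In sixteenth notes: whole = 16; whole note = 16; quarter note = 4; dotted eighth = 3; dotted whole = 24; dotted whole = 24.
Adding: 16 + 16 + 4 + 3 + 24 + 24 = 87.
87 ÷ 32 = 2 complete bars with 23 left over.

2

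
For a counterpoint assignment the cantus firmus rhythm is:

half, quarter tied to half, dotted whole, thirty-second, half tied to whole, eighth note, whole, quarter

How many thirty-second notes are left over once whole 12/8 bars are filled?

One bar of 12/8 = 48 thirty-second notes.
Each duration in thirty-second notes: half = 16; quarter tied to half (quarter + half) = 24; dotted whole = 48; thirty-second = 1; half tied to whole (half + whole) = 48; eighth note = 4; whole = 32; quarter = 8.
Sum: 16 + 24 + 48 + 1 + 48 + 4 + 32 + 8 = 181.
181 ÷ 48 = 3 complete bars with 37 thirty-second notes remaining.

37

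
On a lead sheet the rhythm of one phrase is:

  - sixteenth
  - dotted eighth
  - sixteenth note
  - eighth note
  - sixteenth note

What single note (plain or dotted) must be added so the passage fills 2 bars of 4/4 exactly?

2 bars of 4/4 = 32 sixteenth notes.
Working in sixteenth notes: sixteenth = 1; dotted eighth = 3; sixteenth note = 1; eighth note = 2; sixteenth note = 1.
Altogether 1 + 3 + 1 + 2 + 1 = 8.
Remaining: 32 − 8 = 24 sixteenth notes, which is a dotted whole note.

dotted whole note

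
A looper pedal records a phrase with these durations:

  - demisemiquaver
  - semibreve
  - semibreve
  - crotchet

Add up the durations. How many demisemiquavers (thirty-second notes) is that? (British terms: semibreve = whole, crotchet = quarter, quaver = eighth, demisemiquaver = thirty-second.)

Each duration in thirty-second notes: demisemiquaver = 1; semibreve = 32; semibreve = 32; crotchet = 8.
Total: 1 + 32 + 32 + 8 = 73 thirty-second notes.

73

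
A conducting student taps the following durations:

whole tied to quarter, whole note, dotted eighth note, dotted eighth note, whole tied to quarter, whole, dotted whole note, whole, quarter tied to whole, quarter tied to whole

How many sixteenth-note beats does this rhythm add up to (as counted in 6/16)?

One sixteenth-note beat = 2 thirty-second notes.
Working in thirty-second notes: whole tied to quarter (whole + quarter) = 40; whole note = 32; dotted eighth note = 6; dotted eighth note = 6; whole tied to quarter (whole + quarter) = 40; whole = 32; dotted whole note = 48; whole = 32; quarter tied to whole (quarter + whole) = 40; quarter tied to whole (quarter + whole) = 40.
Sum: 40 + 32 + 6 + 6 + 40 + 32 + 48 + 32 + 40 + 40 = 316.
316 ÷ 2 = 158 beats.

158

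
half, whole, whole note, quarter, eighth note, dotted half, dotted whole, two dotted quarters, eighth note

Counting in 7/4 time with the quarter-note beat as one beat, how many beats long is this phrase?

One quarter-note beat = 2 eighth notes.
Each duration in eighth notes: half = 4; whole = 8; whole note = 8; quarter = 2; eighth note = 1; dotted half = 6; dotted whole = 12; dotted quarter = 3; dotted quarter = 3; eighth note = 1.
Sum: 4 + 8 + 8 + 2 + 1 + 6 + 12 + 3 + 3 + 1 = 48.
48 ÷ 2 = 24 beats.

24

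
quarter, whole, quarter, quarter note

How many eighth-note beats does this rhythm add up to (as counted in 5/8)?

14

One eighth-note beat = 2 sixteenth notes.
Working in sixteenth notes: quarter = 4; whole = 16; quarter = 4; quarter note = 4.
Altogether 4 + 16 + 4 + 4 = 28.
28 ÷ 2 = 14 beats.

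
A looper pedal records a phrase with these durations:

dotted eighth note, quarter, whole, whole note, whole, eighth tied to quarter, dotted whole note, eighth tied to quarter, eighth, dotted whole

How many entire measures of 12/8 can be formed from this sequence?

4

One bar of 12/8 = 24 sixteenth notes.
Working in sixteenth notes: dotted eighth note = 3; quarter = 4; whole = 16; whole note = 16; whole = 16; eighth tied to quarter (eighth + quarter) = 6; dotted whole note = 24; eighth tied to quarter (eighth + quarter) = 6; eighth = 2; dotted whole = 24.
Adding: 3 + 4 + 16 + 16 + 16 + 6 + 24 + 6 + 2 + 24 = 117.
117 ÷ 24 = 4 complete bars with 21 left over.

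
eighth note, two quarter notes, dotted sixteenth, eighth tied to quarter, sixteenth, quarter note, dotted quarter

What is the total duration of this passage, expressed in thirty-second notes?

Working in thirty-second notes: eighth note = 4; quarter note = 8; quarter note = 8; dotted sixteenth = 3; eighth tied to quarter (eighth + quarter) = 12; sixteenth = 2; quarter note = 8; dotted quarter = 12.
Total: 4 + 8 + 8 + 3 + 12 + 2 + 8 + 12 = 57 thirty-second notes.

57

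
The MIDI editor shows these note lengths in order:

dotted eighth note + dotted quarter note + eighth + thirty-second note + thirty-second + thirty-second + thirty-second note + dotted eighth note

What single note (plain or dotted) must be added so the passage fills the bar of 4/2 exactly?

whole note

The bar of 4/2 = 64 thirty-second notes.
Working in thirty-second notes: dotted eighth note = 6; dotted quarter note = 12; eighth = 4; thirty-second note = 1; thirty-second = 1; thirty-second = 1; thirty-second note = 1; dotted eighth note = 6.
Total: 6 + 12 + 4 + 1 + 1 + 1 + 1 + 6 = 32.
Remaining: 64 − 32 = 32 thirty-second notes, which is a whole note.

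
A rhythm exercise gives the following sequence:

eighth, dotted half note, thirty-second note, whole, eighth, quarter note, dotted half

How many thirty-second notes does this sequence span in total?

97

Each duration in thirty-second notes: eighth = 4; dotted half note = 24; thirty-second note = 1; whole = 32; eighth = 4; quarter note = 8; dotted half = 24.
Adding: 4 + 24 + 1 + 32 + 4 + 8 + 24 = 97 thirty-second notes.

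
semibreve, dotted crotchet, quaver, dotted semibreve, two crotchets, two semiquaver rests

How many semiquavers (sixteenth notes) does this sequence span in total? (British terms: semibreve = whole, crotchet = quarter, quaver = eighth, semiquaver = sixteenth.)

Each duration in sixteenth notes: semibreve = 16; dotted crotchet = 6; quaver = 2; dotted semibreve = 24; crotchet = 4; crotchet = 4; semiquaver rest = 1; semiquaver rest = 1.
Altogether 16 + 6 + 2 + 24 + 4 + 4 + 1 + 1 = 58 sixteenth notes.

58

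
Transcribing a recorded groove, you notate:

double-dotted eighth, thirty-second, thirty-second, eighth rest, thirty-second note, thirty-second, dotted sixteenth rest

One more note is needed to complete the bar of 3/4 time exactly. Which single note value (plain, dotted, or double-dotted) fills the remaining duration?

dotted eighth note

The bar of 3/4 = 24 thirty-second notes.
Each duration in thirty-second notes: double-dotted eighth = 7; thirty-second = 1; thirty-second = 1; eighth rest = 4; thirty-second note = 1; thirty-second = 1; dotted sixteenth rest = 3.
Sum: 7 + 1 + 1 + 4 + 1 + 1 + 3 = 18.
Remaining: 24 − 18 = 6 thirty-second notes, which is a dotted eighth note.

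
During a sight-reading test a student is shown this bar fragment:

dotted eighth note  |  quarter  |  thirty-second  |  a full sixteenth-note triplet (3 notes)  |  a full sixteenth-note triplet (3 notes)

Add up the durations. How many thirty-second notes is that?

23

Convert each value to thirty-second notes: dotted eighth note = 6; quarter = 8; thirty-second = 1; a full sixteenth-note triplet (3 notes) (three triplet sixteenths span one eighth) = 4; a full sixteenth-note triplet (3 notes) (three triplet sixteenths span one eighth) = 4.
Adding: 6 + 8 + 1 + 4 + 4 = 23 thirty-second notes.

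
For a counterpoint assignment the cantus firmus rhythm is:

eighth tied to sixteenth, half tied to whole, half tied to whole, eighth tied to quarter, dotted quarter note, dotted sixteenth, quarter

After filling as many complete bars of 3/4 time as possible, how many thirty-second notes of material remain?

One bar of 3/4 = 24 thirty-second notes.
Convert each value to thirty-second notes: eighth tied to sixteenth (eighth + sixteenth) = 6; half tied to whole (half + whole) = 48; half tied to whole (half + whole) = 48; eighth tied to quarter (eighth + quarter) = 12; dotted quarter note = 12; dotted sixteenth = 3; quarter = 8.
Adding: 6 + 48 + 48 + 12 + 12 + 3 + 8 = 137.
137 ÷ 24 = 5 complete bars with 17 thirty-second notes remaining.

17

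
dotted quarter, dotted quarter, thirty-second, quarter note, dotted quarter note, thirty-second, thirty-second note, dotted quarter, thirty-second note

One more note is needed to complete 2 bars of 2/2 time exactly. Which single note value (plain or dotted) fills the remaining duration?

2 bars of 2/2 = 64 thirty-second notes.
Working in thirty-second notes: dotted quarter = 12; dotted quarter = 12; thirty-second = 1; quarter note = 8; dotted quarter note = 12; thirty-second = 1; thirty-second note = 1; dotted quarter = 12; thirty-second note = 1.
Adding: 12 + 12 + 1 + 8 + 12 + 1 + 1 + 12 + 1 = 60.
Remaining: 64 − 60 = 4 thirty-second notes, which is a eighth note.

eighth note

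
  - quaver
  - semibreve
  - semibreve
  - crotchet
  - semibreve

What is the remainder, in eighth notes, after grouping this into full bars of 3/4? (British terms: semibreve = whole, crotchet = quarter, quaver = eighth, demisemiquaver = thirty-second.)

One bar of 3/4 = 6 eighth notes.
Working in eighth notes: quaver = 1; semibreve = 8; semibreve = 8; crotchet = 2; semibreve = 8.
Adding: 1 + 8 + 8 + 2 + 8 = 27.
27 ÷ 6 = 4 complete bars with 3 eighth notes remaining.

3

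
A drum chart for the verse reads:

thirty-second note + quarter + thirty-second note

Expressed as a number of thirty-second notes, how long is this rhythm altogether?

10

Express everything in thirty-second notes: thirty-second note = 1; quarter = 8; thirty-second note = 1.
Adding: 1 + 8 + 1 = 10 thirty-second notes.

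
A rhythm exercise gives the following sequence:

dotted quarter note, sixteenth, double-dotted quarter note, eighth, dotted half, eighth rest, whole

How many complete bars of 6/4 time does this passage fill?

1

One bar of 6/4 = 24 sixteenth notes.
Each duration in sixteenth notes: dotted quarter note = 6; sixteenth = 1; double-dotted quarter note = 7; eighth = 2; dotted half = 12; eighth rest = 2; whole = 16.
Altogether 6 + 1 + 7 + 2 + 12 + 2 + 16 = 46.
46 ÷ 24 = 1 complete bar with 22 left over.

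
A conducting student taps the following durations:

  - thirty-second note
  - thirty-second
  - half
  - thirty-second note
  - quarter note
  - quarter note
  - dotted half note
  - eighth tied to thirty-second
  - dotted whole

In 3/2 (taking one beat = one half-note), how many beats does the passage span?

One half-note beat = 16 thirty-second notes.
In thirty-second notes: thirty-second note = 1; thirty-second = 1; half = 16; thirty-second note = 1; quarter note = 8; quarter note = 8; dotted half note = 24; eighth tied to thirty-second (eighth + thirty-second) = 5; dotted whole = 48.
Total: 1 + 1 + 16 + 1 + 8 + 8 + 24 + 5 + 48 = 112.
112 ÷ 16 = 7 beats.

7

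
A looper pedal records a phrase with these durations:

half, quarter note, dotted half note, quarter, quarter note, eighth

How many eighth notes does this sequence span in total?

17

Express everything in eighth notes: half = 4; quarter note = 2; dotted half note = 6; quarter = 2; quarter note = 2; eighth = 1.
Sum: 4 + 2 + 6 + 2 + 2 + 1 = 17 eighth notes.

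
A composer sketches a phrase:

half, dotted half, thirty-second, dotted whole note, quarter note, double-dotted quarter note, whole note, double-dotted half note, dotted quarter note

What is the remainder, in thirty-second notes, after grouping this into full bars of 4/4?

One bar of 4/4 = 32 thirty-second notes.
Each duration in thirty-second notes: half = 16; dotted half = 24; thirty-second = 1; dotted whole note = 48; quarter note = 8; double-dotted quarter note = 14; whole note = 32; double-dotted half note = 28; dotted quarter note = 12.
Total: 16 + 24 + 1 + 48 + 8 + 14 + 32 + 28 + 12 = 183.
183 ÷ 32 = 5 complete bars with 23 thirty-second notes remaining.

23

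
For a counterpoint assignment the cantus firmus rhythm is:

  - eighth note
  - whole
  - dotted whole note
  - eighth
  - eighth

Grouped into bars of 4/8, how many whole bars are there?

One bar of 4/8 = 4 eighth notes.
Working in eighth notes: eighth note = 1; whole = 8; dotted whole note = 12; eighth = 1; eighth = 1.
Total: 1 + 8 + 12 + 1 + 1 = 23.
23 ÷ 4 = 5 complete bars with 3 left over.

5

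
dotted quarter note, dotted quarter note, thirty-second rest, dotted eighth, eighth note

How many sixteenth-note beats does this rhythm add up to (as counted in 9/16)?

17.5

One sixteenth-note beat = 2 thirty-second notes.
Convert each value to thirty-second notes: dotted quarter note = 12; dotted quarter note = 12; thirty-second rest = 1; dotted eighth = 6; eighth note = 4.
Altogether 12 + 12 + 1 + 6 + 4 = 35.
35 ÷ 2 = 17.5 beats.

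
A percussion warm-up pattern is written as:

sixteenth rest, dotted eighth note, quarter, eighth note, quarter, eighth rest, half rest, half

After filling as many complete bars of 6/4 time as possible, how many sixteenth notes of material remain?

One bar of 6/4 = 24 sixteenth notes.
Convert each value to sixteenth notes: sixteenth rest = 1; dotted eighth note = 3; quarter = 4; eighth note = 2; quarter = 4; eighth rest = 2; half rest = 8; half = 8.
Total: 1 + 3 + 4 + 2 + 4 + 2 + 8 + 8 = 32.
32 ÷ 24 = 1 complete bar with 8 sixteenth notes remaining.

8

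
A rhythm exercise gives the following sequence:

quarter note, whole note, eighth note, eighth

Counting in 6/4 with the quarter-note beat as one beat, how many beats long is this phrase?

6

One quarter-note beat = 2 eighth notes.
Each duration in eighth notes: quarter note = 2; whole note = 8; eighth note = 1; eighth = 1.
Adding: 2 + 8 + 1 + 1 = 12.
12 ÷ 2 = 6 beats.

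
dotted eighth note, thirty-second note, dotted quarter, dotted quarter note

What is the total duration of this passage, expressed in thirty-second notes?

31

Each duration in thirty-second notes: dotted eighth note = 6; thirty-second note = 1; dotted quarter = 12; dotted quarter note = 12.
Adding: 6 + 1 + 12 + 12 = 31 thirty-second notes.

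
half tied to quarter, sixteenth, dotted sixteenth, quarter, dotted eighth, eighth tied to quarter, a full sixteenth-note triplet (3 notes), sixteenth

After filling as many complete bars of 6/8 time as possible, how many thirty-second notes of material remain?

One bar of 6/8 = 24 thirty-second notes.
Each duration in thirty-second notes: half tied to quarter (half + quarter) = 24; sixteenth = 2; dotted sixteenth = 3; quarter = 8; dotted eighth = 6; eighth tied to quarter (eighth + quarter) = 12; a full sixteenth-note triplet (3 notes) (three triplet sixteenths span one eighth) = 4; sixteenth = 2.
Altogether 24 + 2 + 3 + 8 + 6 + 12 + 4 + 2 = 61.
61 ÷ 24 = 2 complete bars with 13 thirty-second notes remaining.

13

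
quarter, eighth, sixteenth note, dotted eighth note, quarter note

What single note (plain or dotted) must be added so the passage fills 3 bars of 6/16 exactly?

quarter note

3 bars of 6/16 = 18 sixteenth notes.
Convert each value to sixteenth notes: quarter = 4; eighth = 2; sixteenth note = 1; dotted eighth note = 3; quarter note = 4.
Adding: 4 + 2 + 1 + 3 + 4 = 14.
Remaining: 18 − 14 = 4 sixteenth notes, which is a quarter note.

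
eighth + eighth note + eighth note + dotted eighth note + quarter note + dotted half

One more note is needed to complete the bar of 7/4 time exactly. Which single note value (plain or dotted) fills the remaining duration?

The bar of 7/4 = 28 sixteenth notes.
Convert each value to sixteenth notes: eighth = 2; eighth note = 2; eighth note = 2; dotted eighth note = 3; quarter note = 4; dotted half = 12.
Altogether 2 + 2 + 2 + 3 + 4 + 12 = 25.
Remaining: 28 − 25 = 3 sixteenth notes, which is a dotted eighth note.

dotted eighth note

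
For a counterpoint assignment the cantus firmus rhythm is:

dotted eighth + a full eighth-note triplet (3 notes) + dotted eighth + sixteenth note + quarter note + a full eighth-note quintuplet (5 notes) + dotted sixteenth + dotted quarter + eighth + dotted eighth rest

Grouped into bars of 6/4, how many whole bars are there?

1

One bar of 6/4 = 48 thirty-second notes.
Working in thirty-second notes: dotted eighth = 6; a full eighth-note triplet (3 notes) (three triplet eighths span one quarter) = 8; dotted eighth = 6; sixteenth note = 2; quarter note = 8; a full eighth-note quintuplet (5 notes) (five quintuplet eighths span one half) = 16; dotted sixteenth = 3; dotted quarter = 12; eighth = 4; dotted eighth rest = 6.
Altogether 6 + 8 + 6 + 2 + 8 + 16 + 3 + 12 + 4 + 6 = 71.
71 ÷ 48 = 1 complete bar with 23 left over.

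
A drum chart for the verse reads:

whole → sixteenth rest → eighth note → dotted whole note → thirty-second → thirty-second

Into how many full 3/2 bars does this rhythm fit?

1

One bar of 3/2 = 48 thirty-second notes.
In thirty-second notes: whole = 32; sixteenth rest = 2; eighth note = 4; dotted whole note = 48; thirty-second = 1; thirty-second = 1.
Total: 32 + 2 + 4 + 48 + 1 + 1 = 88.
88 ÷ 48 = 1 complete bar with 40 left over.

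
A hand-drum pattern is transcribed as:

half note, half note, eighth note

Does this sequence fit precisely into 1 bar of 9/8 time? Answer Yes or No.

One bar of 9/8 = 9 eighth notes.
Working in eighth notes: half note = 4; half note = 4; eighth note = 1.
Sum: 4 + 4 + 1 = 9.
9 equals 9, so the answer is Yes.

Yes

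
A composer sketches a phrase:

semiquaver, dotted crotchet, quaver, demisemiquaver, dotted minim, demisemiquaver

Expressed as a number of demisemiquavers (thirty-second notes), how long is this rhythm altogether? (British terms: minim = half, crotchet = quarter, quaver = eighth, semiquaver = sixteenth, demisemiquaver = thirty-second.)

In thirty-second notes: semiquaver = 2; dotted crotchet = 12; quaver = 4; demisemiquaver = 1; dotted minim = 24; demisemiquaver = 1.
Sum: 2 + 12 + 4 + 1 + 24 + 1 = 44 thirty-second notes.

44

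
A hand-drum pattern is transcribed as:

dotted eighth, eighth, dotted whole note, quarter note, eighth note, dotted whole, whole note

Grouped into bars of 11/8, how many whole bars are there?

One bar of 11/8 = 22 sixteenth notes.
Each duration in sixteenth notes: dotted eighth = 3; eighth = 2; dotted whole note = 24; quarter note = 4; eighth note = 2; dotted whole = 24; whole note = 16.
Sum: 3 + 2 + 24 + 4 + 2 + 24 + 16 = 75.
75 ÷ 22 = 3 complete bars with 9 left over.

3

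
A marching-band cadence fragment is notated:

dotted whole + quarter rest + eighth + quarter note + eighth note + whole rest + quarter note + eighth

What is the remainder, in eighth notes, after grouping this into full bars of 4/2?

13

One bar of 4/2 = 16 eighth notes.
In eighth notes: dotted whole = 12; quarter rest = 2; eighth = 1; quarter note = 2; eighth note = 1; whole rest = 8; quarter note = 2; eighth = 1.
Altogether 12 + 2 + 1 + 2 + 1 + 8 + 2 + 1 = 29.
29 ÷ 16 = 1 complete bar with 13 eighth notes remaining.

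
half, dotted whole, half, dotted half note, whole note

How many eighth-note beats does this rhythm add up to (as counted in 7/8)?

One eighth-note beat = 2 sixteenth notes.
Working in sixteenth notes: half = 8; dotted whole = 24; half = 8; dotted half note = 12; whole note = 16.
Altogether 8 + 24 + 8 + 12 + 16 = 68.
68 ÷ 2 = 34 beats.

34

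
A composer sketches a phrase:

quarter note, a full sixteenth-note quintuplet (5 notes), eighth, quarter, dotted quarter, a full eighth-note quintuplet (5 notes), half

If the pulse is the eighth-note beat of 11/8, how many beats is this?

18

One eighth-note beat = 2 sixteenth notes.
Each duration in sixteenth notes: quarter note = 4; a full sixteenth-note quintuplet (5 notes) (five quintuplet sixteenths span one quarter) = 4; eighth = 2; quarter = 4; dotted quarter = 6; a full eighth-note quintuplet (5 notes) (five quintuplet eighths span one half) = 8; half = 8.
Sum: 4 + 4 + 2 + 4 + 6 + 8 + 8 = 36.
36 ÷ 2 = 18 beats.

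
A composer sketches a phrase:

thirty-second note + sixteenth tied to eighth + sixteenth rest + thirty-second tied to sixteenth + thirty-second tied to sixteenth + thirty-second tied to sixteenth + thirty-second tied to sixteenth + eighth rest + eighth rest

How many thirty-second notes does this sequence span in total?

Each duration in thirty-second notes: thirty-second note = 1; sixteenth tied to eighth (sixteenth + eighth) = 6; sixteenth rest = 2; thirty-second tied to sixteenth (thirty-second + sixteenth) = 3; thirty-second tied to sixteenth (thirty-second + sixteenth) = 3; thirty-second tied to sixteenth (thirty-second + sixteenth) = 3; thirty-second tied to sixteenth (thirty-second + sixteenth) = 3; eighth rest = 4; eighth rest = 4.
Altogether 1 + 6 + 2 + 3 + 3 + 3 + 3 + 4 + 4 = 29 thirty-second notes.

29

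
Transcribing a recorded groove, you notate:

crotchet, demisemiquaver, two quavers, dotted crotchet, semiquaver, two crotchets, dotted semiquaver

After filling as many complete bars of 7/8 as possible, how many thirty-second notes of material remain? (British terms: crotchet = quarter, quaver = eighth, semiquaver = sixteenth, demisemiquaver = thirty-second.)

One bar of 7/8 = 28 thirty-second notes.
Express everything in thirty-second notes: crotchet = 8; demisemiquaver = 1; quaver = 4; quaver = 4; dotted crotchet = 12; semiquaver = 2; crotchet = 8; crotchet = 8; dotted semiquaver = 3.
Altogether 8 + 1 + 4 + 4 + 12 + 2 + 8 + 8 + 3 = 50.
50 ÷ 28 = 1 complete bar with 22 thirty-second notes remaining.

22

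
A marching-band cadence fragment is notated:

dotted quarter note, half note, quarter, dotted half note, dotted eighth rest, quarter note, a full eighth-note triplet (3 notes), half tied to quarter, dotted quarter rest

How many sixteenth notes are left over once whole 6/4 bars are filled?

11

One bar of 6/4 = 24 sixteenth notes.
Convert each value to sixteenth notes: dotted quarter note = 6; half note = 8; quarter = 4; dotted half note = 12; dotted eighth rest = 3; quarter note = 4; a full eighth-note triplet (3 notes) (three triplet eighths span one quarter) = 4; half tied to quarter (half + quarter) = 12; dotted quarter rest = 6.
Sum: 6 + 8 + 4 + 12 + 3 + 4 + 4 + 12 + 6 = 59.
59 ÷ 24 = 2 complete bars with 11 sixteenth notes remaining.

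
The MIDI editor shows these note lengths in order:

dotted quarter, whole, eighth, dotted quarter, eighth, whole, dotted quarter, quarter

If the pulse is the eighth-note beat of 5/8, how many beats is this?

29

One eighth-note beat = 2 sixteenth notes.
Each duration in sixteenth notes: dotted quarter = 6; whole = 16; eighth = 2; dotted quarter = 6; eighth = 2; whole = 16; dotted quarter = 6; quarter = 4.
Total: 6 + 16 + 2 + 6 + 2 + 16 + 6 + 4 = 58.
58 ÷ 2 = 29 beats.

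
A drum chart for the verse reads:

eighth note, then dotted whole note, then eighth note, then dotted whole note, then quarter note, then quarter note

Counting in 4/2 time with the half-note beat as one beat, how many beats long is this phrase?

7.5

One half-note beat = 4 eighth notes.
Each duration in eighth notes: eighth note = 1; dotted whole note = 12; eighth note = 1; dotted whole note = 12; quarter note = 2; quarter note = 2.
Altogether 1 + 12 + 1 + 12 + 2 + 2 = 30.
30 ÷ 4 = 7.5 beats.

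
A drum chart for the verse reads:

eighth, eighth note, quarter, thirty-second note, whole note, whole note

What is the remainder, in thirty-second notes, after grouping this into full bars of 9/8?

9

One bar of 9/8 = 36 thirty-second notes.
In thirty-second notes: eighth = 4; eighth note = 4; quarter = 8; thirty-second note = 1; whole note = 32; whole note = 32.
Sum: 4 + 4 + 8 + 1 + 32 + 32 = 81.
81 ÷ 36 = 2 complete bars with 9 thirty-second notes remaining.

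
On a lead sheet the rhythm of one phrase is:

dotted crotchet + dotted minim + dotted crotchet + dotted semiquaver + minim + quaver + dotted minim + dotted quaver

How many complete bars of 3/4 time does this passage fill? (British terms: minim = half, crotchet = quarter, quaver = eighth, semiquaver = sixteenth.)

One bar of 3/4 = 24 thirty-second notes.
Express everything in thirty-second notes: dotted crotchet = 12; dotted minim = 24; dotted crotchet = 12; dotted semiquaver = 3; minim = 16; quaver = 4; dotted minim = 24; dotted quaver = 6.
Altogether 12 + 24 + 12 + 3 + 16 + 4 + 24 + 6 = 101.
101 ÷ 24 = 4 complete bars with 5 left over.

4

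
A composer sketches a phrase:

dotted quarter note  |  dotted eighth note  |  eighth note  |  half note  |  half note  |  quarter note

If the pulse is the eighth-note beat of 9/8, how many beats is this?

One eighth-note beat = 2 sixteenth notes.
Express everything in sixteenth notes: dotted quarter note = 6; dotted eighth note = 3; eighth note = 2; half note = 8; half note = 8; quarter note = 4.
Adding: 6 + 3 + 2 + 8 + 8 + 4 = 31.
31 ÷ 2 = 15.5 beats.

15.5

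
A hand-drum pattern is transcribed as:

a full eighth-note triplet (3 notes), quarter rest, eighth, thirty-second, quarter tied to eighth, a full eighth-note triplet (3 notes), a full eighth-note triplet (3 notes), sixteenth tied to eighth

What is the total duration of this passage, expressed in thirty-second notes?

Convert each value to thirty-second notes: a full eighth-note triplet (3 notes) (three triplet eighths span one quarter) = 8; quarter rest = 8; eighth = 4; thirty-second = 1; quarter tied to eighth (quarter + eighth) = 12; a full eighth-note triplet (3 notes) (three triplet eighths span one quarter) = 8; a full eighth-note triplet (3 notes) (three triplet eighths span one quarter) = 8; sixteenth tied to eighth (sixteenth + eighth) = 6.
Sum: 8 + 8 + 4 + 1 + 12 + 8 + 8 + 6 = 55 thirty-second notes.

55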